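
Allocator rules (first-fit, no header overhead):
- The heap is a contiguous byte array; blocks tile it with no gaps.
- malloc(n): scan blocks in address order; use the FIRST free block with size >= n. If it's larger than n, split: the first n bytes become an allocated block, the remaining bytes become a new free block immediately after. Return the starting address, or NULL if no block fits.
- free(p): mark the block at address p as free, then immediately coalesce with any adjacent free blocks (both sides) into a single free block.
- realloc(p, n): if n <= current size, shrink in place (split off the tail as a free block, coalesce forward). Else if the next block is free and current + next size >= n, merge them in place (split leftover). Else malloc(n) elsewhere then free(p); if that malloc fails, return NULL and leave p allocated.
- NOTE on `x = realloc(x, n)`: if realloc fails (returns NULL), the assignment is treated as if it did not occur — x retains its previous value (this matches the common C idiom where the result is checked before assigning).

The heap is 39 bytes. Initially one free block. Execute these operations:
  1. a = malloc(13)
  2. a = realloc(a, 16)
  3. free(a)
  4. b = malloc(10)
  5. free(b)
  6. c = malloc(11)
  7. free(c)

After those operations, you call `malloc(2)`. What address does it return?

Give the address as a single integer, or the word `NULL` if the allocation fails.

Answer: 0

Derivation:
Op 1: a = malloc(13) -> a = 0; heap: [0-12 ALLOC][13-38 FREE]
Op 2: a = realloc(a, 16) -> a = 0; heap: [0-15 ALLOC][16-38 FREE]
Op 3: free(a) -> (freed a); heap: [0-38 FREE]
Op 4: b = malloc(10) -> b = 0; heap: [0-9 ALLOC][10-38 FREE]
Op 5: free(b) -> (freed b); heap: [0-38 FREE]
Op 6: c = malloc(11) -> c = 0; heap: [0-10 ALLOC][11-38 FREE]
Op 7: free(c) -> (freed c); heap: [0-38 FREE]
malloc(2): first-fit scan over [0-38 FREE] -> 0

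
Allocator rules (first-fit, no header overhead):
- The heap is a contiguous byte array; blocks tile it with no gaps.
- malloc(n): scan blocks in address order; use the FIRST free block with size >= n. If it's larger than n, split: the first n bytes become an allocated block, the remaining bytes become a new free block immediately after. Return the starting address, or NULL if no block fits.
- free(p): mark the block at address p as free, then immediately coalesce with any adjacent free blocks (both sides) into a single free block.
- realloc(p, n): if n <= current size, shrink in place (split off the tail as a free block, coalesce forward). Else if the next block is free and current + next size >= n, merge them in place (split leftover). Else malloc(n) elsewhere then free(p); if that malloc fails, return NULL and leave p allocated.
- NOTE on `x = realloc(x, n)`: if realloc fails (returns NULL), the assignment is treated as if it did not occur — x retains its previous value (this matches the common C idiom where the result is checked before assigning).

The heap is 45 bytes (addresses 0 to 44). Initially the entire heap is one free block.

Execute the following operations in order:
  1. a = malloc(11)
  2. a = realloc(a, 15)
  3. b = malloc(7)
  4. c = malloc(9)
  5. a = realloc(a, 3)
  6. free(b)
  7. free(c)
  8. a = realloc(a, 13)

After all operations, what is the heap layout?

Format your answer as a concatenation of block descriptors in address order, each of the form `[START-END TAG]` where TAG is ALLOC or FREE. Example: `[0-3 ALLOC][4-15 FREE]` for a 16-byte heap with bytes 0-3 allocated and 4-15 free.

Op 1: a = malloc(11) -> a = 0; heap: [0-10 ALLOC][11-44 FREE]
Op 2: a = realloc(a, 15) -> a = 0; heap: [0-14 ALLOC][15-44 FREE]
Op 3: b = malloc(7) -> b = 15; heap: [0-14 ALLOC][15-21 ALLOC][22-44 FREE]
Op 4: c = malloc(9) -> c = 22; heap: [0-14 ALLOC][15-21 ALLOC][22-30 ALLOC][31-44 FREE]
Op 5: a = realloc(a, 3) -> a = 0; heap: [0-2 ALLOC][3-14 FREE][15-21 ALLOC][22-30 ALLOC][31-44 FREE]
Op 6: free(b) -> (freed b); heap: [0-2 ALLOC][3-21 FREE][22-30 ALLOC][31-44 FREE]
Op 7: free(c) -> (freed c); heap: [0-2 ALLOC][3-44 FREE]
Op 8: a = realloc(a, 13) -> a = 0; heap: [0-12 ALLOC][13-44 FREE]

Answer: [0-12 ALLOC][13-44 FREE]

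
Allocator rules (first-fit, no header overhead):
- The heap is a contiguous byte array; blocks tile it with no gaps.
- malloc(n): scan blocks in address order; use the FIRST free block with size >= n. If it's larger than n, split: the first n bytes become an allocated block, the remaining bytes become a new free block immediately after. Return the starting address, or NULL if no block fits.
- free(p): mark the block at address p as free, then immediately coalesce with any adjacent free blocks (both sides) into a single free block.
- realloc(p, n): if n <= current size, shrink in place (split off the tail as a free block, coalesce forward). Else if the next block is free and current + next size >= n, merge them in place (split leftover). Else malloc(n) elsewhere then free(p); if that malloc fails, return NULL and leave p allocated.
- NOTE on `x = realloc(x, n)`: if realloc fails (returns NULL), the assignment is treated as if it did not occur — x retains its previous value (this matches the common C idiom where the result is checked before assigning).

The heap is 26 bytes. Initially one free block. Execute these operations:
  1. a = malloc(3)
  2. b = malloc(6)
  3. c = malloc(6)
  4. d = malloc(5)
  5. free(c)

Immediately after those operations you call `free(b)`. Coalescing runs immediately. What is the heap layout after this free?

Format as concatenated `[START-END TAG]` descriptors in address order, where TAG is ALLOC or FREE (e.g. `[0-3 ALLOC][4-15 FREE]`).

Op 1: a = malloc(3) -> a = 0; heap: [0-2 ALLOC][3-25 FREE]
Op 2: b = malloc(6) -> b = 3; heap: [0-2 ALLOC][3-8 ALLOC][9-25 FREE]
Op 3: c = malloc(6) -> c = 9; heap: [0-2 ALLOC][3-8 ALLOC][9-14 ALLOC][15-25 FREE]
Op 4: d = malloc(5) -> d = 15; heap: [0-2 ALLOC][3-8 ALLOC][9-14 ALLOC][15-19 ALLOC][20-25 FREE]
Op 5: free(c) -> (freed c); heap: [0-2 ALLOC][3-8 ALLOC][9-14 FREE][15-19 ALLOC][20-25 FREE]
free(b): b = 3 -> block [3-8 ALLOC]; mark free, coalesce with adjacent free neighbors -> [0-2 ALLOC][3-14 FREE][15-19 ALLOC][20-25 FREE]

Answer: [0-2 ALLOC][3-14 FREE][15-19 ALLOC][20-25 FREE]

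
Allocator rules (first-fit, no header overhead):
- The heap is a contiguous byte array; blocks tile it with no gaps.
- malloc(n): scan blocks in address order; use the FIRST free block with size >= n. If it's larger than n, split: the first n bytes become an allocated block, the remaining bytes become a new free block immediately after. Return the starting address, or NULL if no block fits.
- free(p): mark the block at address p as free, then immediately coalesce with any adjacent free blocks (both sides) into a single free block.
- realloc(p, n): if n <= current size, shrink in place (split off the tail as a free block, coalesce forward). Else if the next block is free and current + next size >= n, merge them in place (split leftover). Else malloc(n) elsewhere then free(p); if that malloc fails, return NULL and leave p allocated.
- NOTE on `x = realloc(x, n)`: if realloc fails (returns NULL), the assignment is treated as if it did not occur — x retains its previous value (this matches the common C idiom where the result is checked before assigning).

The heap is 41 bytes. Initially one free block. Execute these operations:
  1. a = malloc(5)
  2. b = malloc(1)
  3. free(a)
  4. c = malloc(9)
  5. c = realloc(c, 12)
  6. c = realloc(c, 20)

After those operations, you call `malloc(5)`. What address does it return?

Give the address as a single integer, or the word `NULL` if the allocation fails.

Op 1: a = malloc(5) -> a = 0; heap: [0-4 ALLOC][5-40 FREE]
Op 2: b = malloc(1) -> b = 5; heap: [0-4 ALLOC][5-5 ALLOC][6-40 FREE]
Op 3: free(a) -> (freed a); heap: [0-4 FREE][5-5 ALLOC][6-40 FREE]
Op 4: c = malloc(9) -> c = 6; heap: [0-4 FREE][5-5 ALLOC][6-14 ALLOC][15-40 FREE]
Op 5: c = realloc(c, 12) -> c = 6; heap: [0-4 FREE][5-5 ALLOC][6-17 ALLOC][18-40 FREE]
Op 6: c = realloc(c, 20) -> c = 6; heap: [0-4 FREE][5-5 ALLOC][6-25 ALLOC][26-40 FREE]
malloc(5): first-fit scan over [0-4 FREE][5-5 ALLOC][6-25 ALLOC][26-40 FREE] -> 0

Answer: 0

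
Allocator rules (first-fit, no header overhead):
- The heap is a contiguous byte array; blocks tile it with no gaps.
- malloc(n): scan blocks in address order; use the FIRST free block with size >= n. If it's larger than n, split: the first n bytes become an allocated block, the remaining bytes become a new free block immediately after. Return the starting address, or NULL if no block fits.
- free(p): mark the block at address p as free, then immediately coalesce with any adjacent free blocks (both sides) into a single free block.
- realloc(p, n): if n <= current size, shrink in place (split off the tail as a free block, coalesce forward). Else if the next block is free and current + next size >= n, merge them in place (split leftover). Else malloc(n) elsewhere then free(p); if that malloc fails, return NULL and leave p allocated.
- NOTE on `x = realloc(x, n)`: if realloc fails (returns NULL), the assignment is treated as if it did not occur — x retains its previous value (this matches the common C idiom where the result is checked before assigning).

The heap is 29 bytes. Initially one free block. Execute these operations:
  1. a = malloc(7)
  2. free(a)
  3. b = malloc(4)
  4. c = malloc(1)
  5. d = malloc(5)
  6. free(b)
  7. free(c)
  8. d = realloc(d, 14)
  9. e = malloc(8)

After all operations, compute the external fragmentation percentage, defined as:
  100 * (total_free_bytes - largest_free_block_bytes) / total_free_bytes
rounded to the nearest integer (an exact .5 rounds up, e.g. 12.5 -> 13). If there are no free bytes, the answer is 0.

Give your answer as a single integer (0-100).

Op 1: a = malloc(7) -> a = 0; heap: [0-6 ALLOC][7-28 FREE]
Op 2: free(a) -> (freed a); heap: [0-28 FREE]
Op 3: b = malloc(4) -> b = 0; heap: [0-3 ALLOC][4-28 FREE]
Op 4: c = malloc(1) -> c = 4; heap: [0-3 ALLOC][4-4 ALLOC][5-28 FREE]
Op 5: d = malloc(5) -> d = 5; heap: [0-3 ALLOC][4-4 ALLOC][5-9 ALLOC][10-28 FREE]
Op 6: free(b) -> (freed b); heap: [0-3 FREE][4-4 ALLOC][5-9 ALLOC][10-28 FREE]
Op 7: free(c) -> (freed c); heap: [0-4 FREE][5-9 ALLOC][10-28 FREE]
Op 8: d = realloc(d, 14) -> d = 5; heap: [0-4 FREE][5-18 ALLOC][19-28 FREE]
Op 9: e = malloc(8) -> e = 19; heap: [0-4 FREE][5-18 ALLOC][19-26 ALLOC][27-28 FREE]
Free blocks: [5 2] total_free=7 largest=5 -> 100*(7-5)/7 = 200/7 ≈ 28.571 -> rounds to 29

Answer: 29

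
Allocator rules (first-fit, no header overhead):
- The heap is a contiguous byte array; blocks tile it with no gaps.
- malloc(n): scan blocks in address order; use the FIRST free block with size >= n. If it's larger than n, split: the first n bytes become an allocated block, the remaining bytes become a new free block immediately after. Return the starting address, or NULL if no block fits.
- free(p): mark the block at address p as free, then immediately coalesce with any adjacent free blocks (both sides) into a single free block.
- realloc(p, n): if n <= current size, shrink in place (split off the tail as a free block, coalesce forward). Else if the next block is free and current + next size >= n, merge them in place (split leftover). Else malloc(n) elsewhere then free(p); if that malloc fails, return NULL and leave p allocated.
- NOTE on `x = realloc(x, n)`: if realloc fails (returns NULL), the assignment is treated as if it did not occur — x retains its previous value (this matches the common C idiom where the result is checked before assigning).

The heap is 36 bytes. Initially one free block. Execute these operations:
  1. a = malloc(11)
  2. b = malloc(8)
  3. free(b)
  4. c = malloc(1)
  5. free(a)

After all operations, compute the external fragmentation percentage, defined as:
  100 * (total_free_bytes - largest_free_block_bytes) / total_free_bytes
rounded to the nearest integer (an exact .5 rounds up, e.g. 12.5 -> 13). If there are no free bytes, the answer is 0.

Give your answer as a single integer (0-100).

Answer: 31

Derivation:
Op 1: a = malloc(11) -> a = 0; heap: [0-10 ALLOC][11-35 FREE]
Op 2: b = malloc(8) -> b = 11; heap: [0-10 ALLOC][11-18 ALLOC][19-35 FREE]
Op 3: free(b) -> (freed b); heap: [0-10 ALLOC][11-35 FREE]
Op 4: c = malloc(1) -> c = 11; heap: [0-10 ALLOC][11-11 ALLOC][12-35 FREE]
Op 5: free(a) -> (freed a); heap: [0-10 FREE][11-11 ALLOC][12-35 FREE]
Free blocks: [11 24] total_free=35 largest=24 -> 100*(35-24)/35 = 1100/35 ≈ 31.429 -> rounds to 31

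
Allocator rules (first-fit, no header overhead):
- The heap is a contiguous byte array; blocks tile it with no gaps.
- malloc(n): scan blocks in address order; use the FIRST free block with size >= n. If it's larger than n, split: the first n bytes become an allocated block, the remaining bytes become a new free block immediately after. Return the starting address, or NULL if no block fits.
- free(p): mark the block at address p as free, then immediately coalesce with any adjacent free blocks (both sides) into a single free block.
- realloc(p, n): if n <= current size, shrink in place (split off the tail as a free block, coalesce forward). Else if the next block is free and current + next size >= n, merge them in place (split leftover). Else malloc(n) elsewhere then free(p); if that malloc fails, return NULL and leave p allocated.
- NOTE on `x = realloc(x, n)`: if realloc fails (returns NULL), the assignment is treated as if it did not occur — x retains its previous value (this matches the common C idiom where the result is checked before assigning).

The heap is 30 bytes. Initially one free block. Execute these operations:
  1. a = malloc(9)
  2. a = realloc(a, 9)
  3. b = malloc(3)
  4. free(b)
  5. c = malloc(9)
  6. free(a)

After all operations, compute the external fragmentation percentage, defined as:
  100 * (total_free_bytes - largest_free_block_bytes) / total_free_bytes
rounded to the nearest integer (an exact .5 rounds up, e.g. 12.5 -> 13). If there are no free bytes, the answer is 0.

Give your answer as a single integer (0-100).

Answer: 43

Derivation:
Op 1: a = malloc(9) -> a = 0; heap: [0-8 ALLOC][9-29 FREE]
Op 2: a = realloc(a, 9) -> a = 0; heap: [0-8 ALLOC][9-29 FREE]
Op 3: b = malloc(3) -> b = 9; heap: [0-8 ALLOC][9-11 ALLOC][12-29 FREE]
Op 4: free(b) -> (freed b); heap: [0-8 ALLOC][9-29 FREE]
Op 5: c = malloc(9) -> c = 9; heap: [0-8 ALLOC][9-17 ALLOC][18-29 FREE]
Op 6: free(a) -> (freed a); heap: [0-8 FREE][9-17 ALLOC][18-29 FREE]
Free blocks: [9 12] total_free=21 largest=12 -> 100*(21-12)/21 = 900/21 ≈ 42.857 -> rounds to 43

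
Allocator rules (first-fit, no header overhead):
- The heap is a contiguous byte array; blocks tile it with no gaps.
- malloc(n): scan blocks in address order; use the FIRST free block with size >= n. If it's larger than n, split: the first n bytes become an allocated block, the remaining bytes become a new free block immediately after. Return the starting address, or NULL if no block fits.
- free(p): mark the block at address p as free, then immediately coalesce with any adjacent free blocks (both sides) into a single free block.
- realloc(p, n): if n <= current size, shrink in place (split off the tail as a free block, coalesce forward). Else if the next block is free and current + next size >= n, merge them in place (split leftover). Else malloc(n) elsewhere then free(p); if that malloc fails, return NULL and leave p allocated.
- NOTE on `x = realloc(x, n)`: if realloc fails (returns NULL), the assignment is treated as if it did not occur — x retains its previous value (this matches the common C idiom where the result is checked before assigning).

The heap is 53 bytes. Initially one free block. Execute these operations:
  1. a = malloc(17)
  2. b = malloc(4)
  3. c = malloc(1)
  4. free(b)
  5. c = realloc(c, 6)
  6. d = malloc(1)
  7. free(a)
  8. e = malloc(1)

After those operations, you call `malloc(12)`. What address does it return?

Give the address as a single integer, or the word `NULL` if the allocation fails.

Answer: 1

Derivation:
Op 1: a = malloc(17) -> a = 0; heap: [0-16 ALLOC][17-52 FREE]
Op 2: b = malloc(4) -> b = 17; heap: [0-16 ALLOC][17-20 ALLOC][21-52 FREE]
Op 3: c = malloc(1) -> c = 21; heap: [0-16 ALLOC][17-20 ALLOC][21-21 ALLOC][22-52 FREE]
Op 4: free(b) -> (freed b); heap: [0-16 ALLOC][17-20 FREE][21-21 ALLOC][22-52 FREE]
Op 5: c = realloc(c, 6) -> c = 21; heap: [0-16 ALLOC][17-20 FREE][21-26 ALLOC][27-52 FREE]
Op 6: d = malloc(1) -> d = 17; heap: [0-16 ALLOC][17-17 ALLOC][18-20 FREE][21-26 ALLOC][27-52 FREE]
Op 7: free(a) -> (freed a); heap: [0-16 FREE][17-17 ALLOC][18-20 FREE][21-26 ALLOC][27-52 FREE]
Op 8: e = malloc(1) -> e = 0; heap: [0-0 ALLOC][1-16 FREE][17-17 ALLOC][18-20 FREE][21-26 ALLOC][27-52 FREE]
malloc(12): first-fit scan over [0-0 ALLOC][1-16 FREE][17-17 ALLOC][18-20 FREE][21-26 ALLOC][27-52 FREE] -> 1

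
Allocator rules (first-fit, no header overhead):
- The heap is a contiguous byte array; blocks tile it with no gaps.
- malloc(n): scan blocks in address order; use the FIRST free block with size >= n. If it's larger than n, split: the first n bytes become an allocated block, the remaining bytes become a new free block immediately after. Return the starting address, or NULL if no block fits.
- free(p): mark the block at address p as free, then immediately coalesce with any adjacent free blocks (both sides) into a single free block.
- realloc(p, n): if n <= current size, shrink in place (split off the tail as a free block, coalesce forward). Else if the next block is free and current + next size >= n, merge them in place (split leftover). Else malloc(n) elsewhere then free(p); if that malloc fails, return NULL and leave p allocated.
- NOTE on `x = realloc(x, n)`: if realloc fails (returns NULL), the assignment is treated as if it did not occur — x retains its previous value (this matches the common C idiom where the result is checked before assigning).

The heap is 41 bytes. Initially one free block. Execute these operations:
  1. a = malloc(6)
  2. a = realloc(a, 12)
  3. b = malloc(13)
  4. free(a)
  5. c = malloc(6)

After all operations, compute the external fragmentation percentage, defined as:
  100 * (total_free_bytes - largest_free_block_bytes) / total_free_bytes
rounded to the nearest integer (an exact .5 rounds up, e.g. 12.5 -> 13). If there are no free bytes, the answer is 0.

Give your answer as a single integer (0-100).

Answer: 27

Derivation:
Op 1: a = malloc(6) -> a = 0; heap: [0-5 ALLOC][6-40 FREE]
Op 2: a = realloc(a, 12) -> a = 0; heap: [0-11 ALLOC][12-40 FREE]
Op 3: b = malloc(13) -> b = 12; heap: [0-11 ALLOC][12-24 ALLOC][25-40 FREE]
Op 4: free(a) -> (freed a); heap: [0-11 FREE][12-24 ALLOC][25-40 FREE]
Op 5: c = malloc(6) -> c = 0; heap: [0-5 ALLOC][6-11 FREE][12-24 ALLOC][25-40 FREE]
Free blocks: [6 16] total_free=22 largest=16 -> 100*(22-16)/22 = 600/22 ≈ 27.273 -> rounds to 27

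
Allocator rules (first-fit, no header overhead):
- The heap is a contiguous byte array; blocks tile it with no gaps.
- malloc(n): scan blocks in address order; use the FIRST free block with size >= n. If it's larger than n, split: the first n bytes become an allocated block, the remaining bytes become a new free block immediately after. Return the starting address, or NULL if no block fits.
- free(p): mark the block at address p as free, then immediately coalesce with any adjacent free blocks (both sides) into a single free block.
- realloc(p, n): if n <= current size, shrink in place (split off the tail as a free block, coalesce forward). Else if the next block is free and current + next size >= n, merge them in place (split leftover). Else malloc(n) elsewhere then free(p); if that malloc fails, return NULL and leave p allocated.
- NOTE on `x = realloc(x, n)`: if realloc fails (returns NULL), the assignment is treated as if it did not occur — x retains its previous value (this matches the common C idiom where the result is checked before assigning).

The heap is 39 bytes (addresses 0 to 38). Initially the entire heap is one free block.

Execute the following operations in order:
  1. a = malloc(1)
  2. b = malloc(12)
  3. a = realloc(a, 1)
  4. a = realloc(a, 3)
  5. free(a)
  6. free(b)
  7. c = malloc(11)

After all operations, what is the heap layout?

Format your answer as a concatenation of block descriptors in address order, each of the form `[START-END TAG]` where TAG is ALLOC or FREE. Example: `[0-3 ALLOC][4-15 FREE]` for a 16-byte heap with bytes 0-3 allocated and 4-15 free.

Answer: [0-10 ALLOC][11-38 FREE]

Derivation:
Op 1: a = malloc(1) -> a = 0; heap: [0-0 ALLOC][1-38 FREE]
Op 2: b = malloc(12) -> b = 1; heap: [0-0 ALLOC][1-12 ALLOC][13-38 FREE]
Op 3: a = realloc(a, 1) -> a = 0; heap: [0-0 ALLOC][1-12 ALLOC][13-38 FREE]
Op 4: a = realloc(a, 3) -> a = 13; heap: [0-0 FREE][1-12 ALLOC][13-15 ALLOC][16-38 FREE]
Op 5: free(a) -> (freed a); heap: [0-0 FREE][1-12 ALLOC][13-38 FREE]
Op 6: free(b) -> (freed b); heap: [0-38 FREE]
Op 7: c = malloc(11) -> c = 0; heap: [0-10 ALLOC][11-38 FREE]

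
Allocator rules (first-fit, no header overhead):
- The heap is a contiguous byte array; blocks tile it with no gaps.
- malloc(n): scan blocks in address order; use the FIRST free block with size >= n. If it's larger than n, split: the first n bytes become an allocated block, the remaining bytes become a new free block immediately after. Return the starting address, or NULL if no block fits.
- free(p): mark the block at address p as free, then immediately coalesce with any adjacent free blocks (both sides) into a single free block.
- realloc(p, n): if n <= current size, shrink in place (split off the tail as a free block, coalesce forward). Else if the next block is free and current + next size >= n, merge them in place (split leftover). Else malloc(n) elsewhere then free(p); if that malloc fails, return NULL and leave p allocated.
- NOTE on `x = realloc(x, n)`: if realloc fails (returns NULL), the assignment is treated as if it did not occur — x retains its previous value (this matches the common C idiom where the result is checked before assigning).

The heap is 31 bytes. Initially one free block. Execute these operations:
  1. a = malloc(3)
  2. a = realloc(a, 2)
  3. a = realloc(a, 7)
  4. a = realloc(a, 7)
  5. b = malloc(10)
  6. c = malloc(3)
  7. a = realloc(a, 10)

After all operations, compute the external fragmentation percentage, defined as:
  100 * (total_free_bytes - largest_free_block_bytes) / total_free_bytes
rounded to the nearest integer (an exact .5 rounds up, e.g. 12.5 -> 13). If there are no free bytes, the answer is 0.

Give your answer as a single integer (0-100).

Answer: 13

Derivation:
Op 1: a = malloc(3) -> a = 0; heap: [0-2 ALLOC][3-30 FREE]
Op 2: a = realloc(a, 2) -> a = 0; heap: [0-1 ALLOC][2-30 FREE]
Op 3: a = realloc(a, 7) -> a = 0; heap: [0-6 ALLOC][7-30 FREE]
Op 4: a = realloc(a, 7) -> a = 0; heap: [0-6 ALLOC][7-30 FREE]
Op 5: b = malloc(10) -> b = 7; heap: [0-6 ALLOC][7-16 ALLOC][17-30 FREE]
Op 6: c = malloc(3) -> c = 17; heap: [0-6 ALLOC][7-16 ALLOC][17-19 ALLOC][20-30 FREE]
Op 7: a = realloc(a, 10) -> a = 20; heap: [0-6 FREE][7-16 ALLOC][17-19 ALLOC][20-29 ALLOC][30-30 FREE]
Free blocks: [7 1] total_free=8 largest=7 -> 100*(8-7)/8 = 100/8 = 12.5 -> rounds to 13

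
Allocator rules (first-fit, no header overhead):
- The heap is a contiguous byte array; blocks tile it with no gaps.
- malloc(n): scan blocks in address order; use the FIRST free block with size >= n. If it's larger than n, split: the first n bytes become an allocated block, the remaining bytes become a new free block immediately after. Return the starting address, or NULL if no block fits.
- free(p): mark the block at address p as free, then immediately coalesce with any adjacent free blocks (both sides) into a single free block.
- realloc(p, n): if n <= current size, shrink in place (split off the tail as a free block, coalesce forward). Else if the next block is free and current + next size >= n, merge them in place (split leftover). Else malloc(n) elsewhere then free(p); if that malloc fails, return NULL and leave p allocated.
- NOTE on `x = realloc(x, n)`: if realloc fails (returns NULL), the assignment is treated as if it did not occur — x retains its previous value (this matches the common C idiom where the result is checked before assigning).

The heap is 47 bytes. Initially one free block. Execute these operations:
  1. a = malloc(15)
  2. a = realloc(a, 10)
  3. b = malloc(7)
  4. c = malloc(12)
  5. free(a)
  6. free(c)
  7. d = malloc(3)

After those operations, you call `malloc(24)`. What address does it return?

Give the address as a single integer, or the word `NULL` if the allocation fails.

Op 1: a = malloc(15) -> a = 0; heap: [0-14 ALLOC][15-46 FREE]
Op 2: a = realloc(a, 10) -> a = 0; heap: [0-9 ALLOC][10-46 FREE]
Op 3: b = malloc(7) -> b = 10; heap: [0-9 ALLOC][10-16 ALLOC][17-46 FREE]
Op 4: c = malloc(12) -> c = 17; heap: [0-9 ALLOC][10-16 ALLOC][17-28 ALLOC][29-46 FREE]
Op 5: free(a) -> (freed a); heap: [0-9 FREE][10-16 ALLOC][17-28 ALLOC][29-46 FREE]
Op 6: free(c) -> (freed c); heap: [0-9 FREE][10-16 ALLOC][17-46 FREE]
Op 7: d = malloc(3) -> d = 0; heap: [0-2 ALLOC][3-9 FREE][10-16 ALLOC][17-46 FREE]
malloc(24): first-fit scan over [0-2 ALLOC][3-9 FREE][10-16 ALLOC][17-46 FREE] -> 17

Answer: 17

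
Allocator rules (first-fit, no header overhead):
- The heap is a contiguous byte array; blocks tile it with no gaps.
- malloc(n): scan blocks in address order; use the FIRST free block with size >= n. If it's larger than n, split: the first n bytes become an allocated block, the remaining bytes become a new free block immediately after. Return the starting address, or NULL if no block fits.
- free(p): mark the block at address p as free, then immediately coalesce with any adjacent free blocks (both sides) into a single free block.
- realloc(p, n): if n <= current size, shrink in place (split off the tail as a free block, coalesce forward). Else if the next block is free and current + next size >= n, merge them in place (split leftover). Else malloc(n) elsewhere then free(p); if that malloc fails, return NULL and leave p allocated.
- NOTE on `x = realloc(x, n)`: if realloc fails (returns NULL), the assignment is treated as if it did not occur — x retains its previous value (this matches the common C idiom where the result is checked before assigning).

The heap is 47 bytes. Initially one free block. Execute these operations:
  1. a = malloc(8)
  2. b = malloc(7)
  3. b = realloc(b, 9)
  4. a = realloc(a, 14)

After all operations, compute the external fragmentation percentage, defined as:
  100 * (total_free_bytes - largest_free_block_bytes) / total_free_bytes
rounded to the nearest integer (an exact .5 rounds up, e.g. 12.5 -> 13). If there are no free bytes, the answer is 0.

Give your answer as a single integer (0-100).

Op 1: a = malloc(8) -> a = 0; heap: [0-7 ALLOC][8-46 FREE]
Op 2: b = malloc(7) -> b = 8; heap: [0-7 ALLOC][8-14 ALLOC][15-46 FREE]
Op 3: b = realloc(b, 9) -> b = 8; heap: [0-7 ALLOC][8-16 ALLOC][17-46 FREE]
Op 4: a = realloc(a, 14) -> a = 17; heap: [0-7 FREE][8-16 ALLOC][17-30 ALLOC][31-46 FREE]
Free blocks: [8 16] total_free=24 largest=16 -> 100*(24-16)/24 = 800/24 ≈ 33.333 -> rounds to 33

Answer: 33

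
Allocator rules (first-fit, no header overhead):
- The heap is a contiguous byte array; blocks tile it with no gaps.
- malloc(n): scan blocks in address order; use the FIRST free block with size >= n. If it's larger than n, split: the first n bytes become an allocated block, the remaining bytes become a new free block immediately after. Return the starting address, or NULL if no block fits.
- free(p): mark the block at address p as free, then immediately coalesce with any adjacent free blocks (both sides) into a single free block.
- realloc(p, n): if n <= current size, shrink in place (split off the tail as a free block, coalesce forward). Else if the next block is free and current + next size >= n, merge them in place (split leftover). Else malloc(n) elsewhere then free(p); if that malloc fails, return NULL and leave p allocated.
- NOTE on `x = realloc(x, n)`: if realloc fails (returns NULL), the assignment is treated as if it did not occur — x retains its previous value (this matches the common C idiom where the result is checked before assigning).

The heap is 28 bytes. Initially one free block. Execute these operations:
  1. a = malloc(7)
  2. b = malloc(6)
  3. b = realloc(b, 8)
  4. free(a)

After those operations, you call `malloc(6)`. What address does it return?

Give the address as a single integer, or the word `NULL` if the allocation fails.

Answer: 0

Derivation:
Op 1: a = malloc(7) -> a = 0; heap: [0-6 ALLOC][7-27 FREE]
Op 2: b = malloc(6) -> b = 7; heap: [0-6 ALLOC][7-12 ALLOC][13-27 FREE]
Op 3: b = realloc(b, 8) -> b = 7; heap: [0-6 ALLOC][7-14 ALLOC][15-27 FREE]
Op 4: free(a) -> (freed a); heap: [0-6 FREE][7-14 ALLOC][15-27 FREE]
malloc(6): first-fit scan over [0-6 FREE][7-14 ALLOC][15-27 FREE] -> 0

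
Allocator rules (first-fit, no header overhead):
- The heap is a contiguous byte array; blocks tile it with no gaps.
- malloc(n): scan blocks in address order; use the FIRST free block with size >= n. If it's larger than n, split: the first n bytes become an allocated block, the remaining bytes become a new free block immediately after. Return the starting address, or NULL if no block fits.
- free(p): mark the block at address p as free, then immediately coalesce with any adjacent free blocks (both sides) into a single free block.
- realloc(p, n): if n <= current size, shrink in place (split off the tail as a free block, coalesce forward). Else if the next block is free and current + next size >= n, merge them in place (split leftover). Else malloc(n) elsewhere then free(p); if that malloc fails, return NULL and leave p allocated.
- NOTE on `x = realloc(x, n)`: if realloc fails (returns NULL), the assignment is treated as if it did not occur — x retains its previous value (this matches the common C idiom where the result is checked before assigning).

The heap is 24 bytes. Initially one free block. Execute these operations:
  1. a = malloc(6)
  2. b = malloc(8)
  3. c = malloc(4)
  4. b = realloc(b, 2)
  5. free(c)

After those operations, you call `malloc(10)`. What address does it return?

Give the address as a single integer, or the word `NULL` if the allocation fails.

Op 1: a = malloc(6) -> a = 0; heap: [0-5 ALLOC][6-23 FREE]
Op 2: b = malloc(8) -> b = 6; heap: [0-5 ALLOC][6-13 ALLOC][14-23 FREE]
Op 3: c = malloc(4) -> c = 14; heap: [0-5 ALLOC][6-13 ALLOC][14-17 ALLOC][18-23 FREE]
Op 4: b = realloc(b, 2) -> b = 6; heap: [0-5 ALLOC][6-7 ALLOC][8-13 FREE][14-17 ALLOC][18-23 FREE]
Op 5: free(c) -> (freed c); heap: [0-5 ALLOC][6-7 ALLOC][8-23 FREE]
malloc(10): first-fit scan over [0-5 ALLOC][6-7 ALLOC][8-23 FREE] -> 8

Answer: 8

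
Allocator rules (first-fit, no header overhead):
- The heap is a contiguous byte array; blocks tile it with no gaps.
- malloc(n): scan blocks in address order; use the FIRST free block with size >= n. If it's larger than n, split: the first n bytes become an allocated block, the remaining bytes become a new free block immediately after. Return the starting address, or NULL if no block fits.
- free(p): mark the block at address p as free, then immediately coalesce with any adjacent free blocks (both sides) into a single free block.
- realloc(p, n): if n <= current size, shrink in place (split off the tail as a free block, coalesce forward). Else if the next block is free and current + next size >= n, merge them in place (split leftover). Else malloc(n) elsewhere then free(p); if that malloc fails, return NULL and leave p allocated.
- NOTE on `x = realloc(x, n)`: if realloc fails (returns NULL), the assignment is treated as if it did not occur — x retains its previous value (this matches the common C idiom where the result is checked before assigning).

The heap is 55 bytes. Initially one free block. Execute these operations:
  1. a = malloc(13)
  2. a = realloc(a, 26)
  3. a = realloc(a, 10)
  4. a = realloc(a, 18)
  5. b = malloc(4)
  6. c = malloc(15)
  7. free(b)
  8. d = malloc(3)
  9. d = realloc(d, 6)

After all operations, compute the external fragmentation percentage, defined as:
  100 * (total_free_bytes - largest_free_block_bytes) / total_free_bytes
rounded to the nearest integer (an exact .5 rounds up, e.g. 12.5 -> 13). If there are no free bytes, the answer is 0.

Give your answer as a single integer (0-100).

Answer: 25

Derivation:
Op 1: a = malloc(13) -> a = 0; heap: [0-12 ALLOC][13-54 FREE]
Op 2: a = realloc(a, 26) -> a = 0; heap: [0-25 ALLOC][26-54 FREE]
Op 3: a = realloc(a, 10) -> a = 0; heap: [0-9 ALLOC][10-54 FREE]
Op 4: a = realloc(a, 18) -> a = 0; heap: [0-17 ALLOC][18-54 FREE]
Op 5: b = malloc(4) -> b = 18; heap: [0-17 ALLOC][18-21 ALLOC][22-54 FREE]
Op 6: c = malloc(15) -> c = 22; heap: [0-17 ALLOC][18-21 ALLOC][22-36 ALLOC][37-54 FREE]
Op 7: free(b) -> (freed b); heap: [0-17 ALLOC][18-21 FREE][22-36 ALLOC][37-54 FREE]
Op 8: d = malloc(3) -> d = 18; heap: [0-17 ALLOC][18-20 ALLOC][21-21 FREE][22-36 ALLOC][37-54 FREE]
Op 9: d = realloc(d, 6) -> d = 37; heap: [0-17 ALLOC][18-21 FREE][22-36 ALLOC][37-42 ALLOC][43-54 FREE]
Free blocks: [4 12] total_free=16 largest=12 -> 100*(16-12)/16 = 400/16 = 25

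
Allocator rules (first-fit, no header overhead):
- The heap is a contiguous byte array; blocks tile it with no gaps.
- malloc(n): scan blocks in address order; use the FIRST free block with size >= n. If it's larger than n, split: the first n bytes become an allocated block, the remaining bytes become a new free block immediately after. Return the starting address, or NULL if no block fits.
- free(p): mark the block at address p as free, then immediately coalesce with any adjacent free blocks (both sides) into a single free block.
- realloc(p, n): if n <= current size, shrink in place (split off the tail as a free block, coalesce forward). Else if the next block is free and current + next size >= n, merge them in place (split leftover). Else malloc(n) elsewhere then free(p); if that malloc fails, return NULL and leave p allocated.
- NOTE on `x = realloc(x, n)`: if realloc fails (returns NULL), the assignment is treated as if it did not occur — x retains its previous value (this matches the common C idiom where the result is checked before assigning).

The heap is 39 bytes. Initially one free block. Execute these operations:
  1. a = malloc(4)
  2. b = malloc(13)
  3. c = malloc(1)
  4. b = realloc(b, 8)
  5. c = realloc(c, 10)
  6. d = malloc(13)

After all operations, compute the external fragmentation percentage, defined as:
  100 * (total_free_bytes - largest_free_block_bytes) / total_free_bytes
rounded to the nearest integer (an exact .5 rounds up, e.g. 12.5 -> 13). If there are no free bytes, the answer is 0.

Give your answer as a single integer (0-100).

Op 1: a = malloc(4) -> a = 0; heap: [0-3 ALLOC][4-38 FREE]
Op 2: b = malloc(13) -> b = 4; heap: [0-3 ALLOC][4-16 ALLOC][17-38 FREE]
Op 3: c = malloc(1) -> c = 17; heap: [0-3 ALLOC][4-16 ALLOC][17-17 ALLOC][18-38 FREE]
Op 4: b = realloc(b, 8) -> b = 4; heap: [0-3 ALLOC][4-11 ALLOC][12-16 FREE][17-17 ALLOC][18-38 FREE]
Op 5: c = realloc(c, 10) -> c = 17; heap: [0-3 ALLOC][4-11 ALLOC][12-16 FREE][17-26 ALLOC][27-38 FREE]
Op 6: d = malloc(13) -> d = NULL; heap: [0-3 ALLOC][4-11 ALLOC][12-16 FREE][17-26 ALLOC][27-38 FREE]
Free blocks: [5 12] total_free=17 largest=12 -> 100*(17-12)/17 = 500/17 ≈ 29.412 -> rounds to 29

Answer: 29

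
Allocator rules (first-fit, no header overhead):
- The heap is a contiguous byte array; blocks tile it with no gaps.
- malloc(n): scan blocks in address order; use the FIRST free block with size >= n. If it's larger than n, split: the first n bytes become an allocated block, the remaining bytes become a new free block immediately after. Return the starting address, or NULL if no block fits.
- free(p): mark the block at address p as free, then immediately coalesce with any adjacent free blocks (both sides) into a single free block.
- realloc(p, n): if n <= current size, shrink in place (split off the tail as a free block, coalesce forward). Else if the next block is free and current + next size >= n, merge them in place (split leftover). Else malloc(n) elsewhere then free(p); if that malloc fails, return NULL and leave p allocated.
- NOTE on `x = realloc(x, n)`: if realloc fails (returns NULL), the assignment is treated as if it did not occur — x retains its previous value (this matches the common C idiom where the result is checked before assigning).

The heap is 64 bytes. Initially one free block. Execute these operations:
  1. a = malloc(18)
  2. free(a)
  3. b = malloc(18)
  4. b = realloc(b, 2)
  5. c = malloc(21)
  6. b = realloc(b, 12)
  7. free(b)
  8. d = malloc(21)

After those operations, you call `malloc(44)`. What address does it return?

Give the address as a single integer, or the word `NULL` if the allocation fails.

Op 1: a = malloc(18) -> a = 0; heap: [0-17 ALLOC][18-63 FREE]
Op 2: free(a) -> (freed a); heap: [0-63 FREE]
Op 3: b = malloc(18) -> b = 0; heap: [0-17 ALLOC][18-63 FREE]
Op 4: b = realloc(b, 2) -> b = 0; heap: [0-1 ALLOC][2-63 FREE]
Op 5: c = malloc(21) -> c = 2; heap: [0-1 ALLOC][2-22 ALLOC][23-63 FREE]
Op 6: b = realloc(b, 12) -> b = 23; heap: [0-1 FREE][2-22 ALLOC][23-34 ALLOC][35-63 FREE]
Op 7: free(b) -> (freed b); heap: [0-1 FREE][2-22 ALLOC][23-63 FREE]
Op 8: d = malloc(21) -> d = 23; heap: [0-1 FREE][2-22 ALLOC][23-43 ALLOC][44-63 FREE]
malloc(44): first-fit scan over [0-1 FREE][2-22 ALLOC][23-43 ALLOC][44-63 FREE] -> NULL

Answer: NULL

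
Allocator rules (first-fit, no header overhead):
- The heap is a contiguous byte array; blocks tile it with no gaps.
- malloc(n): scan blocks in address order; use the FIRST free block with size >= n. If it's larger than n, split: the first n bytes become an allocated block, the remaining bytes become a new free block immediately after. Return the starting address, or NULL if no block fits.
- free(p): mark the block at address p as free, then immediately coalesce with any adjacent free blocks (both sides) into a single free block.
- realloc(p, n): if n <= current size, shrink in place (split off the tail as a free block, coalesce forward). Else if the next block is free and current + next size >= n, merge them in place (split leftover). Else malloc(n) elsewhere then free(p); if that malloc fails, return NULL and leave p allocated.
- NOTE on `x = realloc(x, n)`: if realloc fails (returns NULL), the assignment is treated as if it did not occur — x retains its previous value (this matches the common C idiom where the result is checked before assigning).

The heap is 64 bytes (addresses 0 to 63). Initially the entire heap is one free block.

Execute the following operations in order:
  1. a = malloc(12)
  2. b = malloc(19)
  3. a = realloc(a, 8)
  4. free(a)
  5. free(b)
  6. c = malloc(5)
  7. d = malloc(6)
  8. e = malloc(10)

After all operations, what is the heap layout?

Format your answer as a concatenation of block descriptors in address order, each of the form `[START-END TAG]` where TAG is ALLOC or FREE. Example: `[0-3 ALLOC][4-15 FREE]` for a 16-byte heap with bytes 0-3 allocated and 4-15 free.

Op 1: a = malloc(12) -> a = 0; heap: [0-11 ALLOC][12-63 FREE]
Op 2: b = malloc(19) -> b = 12; heap: [0-11 ALLOC][12-30 ALLOC][31-63 FREE]
Op 3: a = realloc(a, 8) -> a = 0; heap: [0-7 ALLOC][8-11 FREE][12-30 ALLOC][31-63 FREE]
Op 4: free(a) -> (freed a); heap: [0-11 FREE][12-30 ALLOC][31-63 FREE]
Op 5: free(b) -> (freed b); heap: [0-63 FREE]
Op 6: c = malloc(5) -> c = 0; heap: [0-4 ALLOC][5-63 FREE]
Op 7: d = malloc(6) -> d = 5; heap: [0-4 ALLOC][5-10 ALLOC][11-63 FREE]
Op 8: e = malloc(10) -> e = 11; heap: [0-4 ALLOC][5-10 ALLOC][11-20 ALLOC][21-63 FREE]

Answer: [0-4 ALLOC][5-10 ALLOC][11-20 ALLOC][21-63 FREE]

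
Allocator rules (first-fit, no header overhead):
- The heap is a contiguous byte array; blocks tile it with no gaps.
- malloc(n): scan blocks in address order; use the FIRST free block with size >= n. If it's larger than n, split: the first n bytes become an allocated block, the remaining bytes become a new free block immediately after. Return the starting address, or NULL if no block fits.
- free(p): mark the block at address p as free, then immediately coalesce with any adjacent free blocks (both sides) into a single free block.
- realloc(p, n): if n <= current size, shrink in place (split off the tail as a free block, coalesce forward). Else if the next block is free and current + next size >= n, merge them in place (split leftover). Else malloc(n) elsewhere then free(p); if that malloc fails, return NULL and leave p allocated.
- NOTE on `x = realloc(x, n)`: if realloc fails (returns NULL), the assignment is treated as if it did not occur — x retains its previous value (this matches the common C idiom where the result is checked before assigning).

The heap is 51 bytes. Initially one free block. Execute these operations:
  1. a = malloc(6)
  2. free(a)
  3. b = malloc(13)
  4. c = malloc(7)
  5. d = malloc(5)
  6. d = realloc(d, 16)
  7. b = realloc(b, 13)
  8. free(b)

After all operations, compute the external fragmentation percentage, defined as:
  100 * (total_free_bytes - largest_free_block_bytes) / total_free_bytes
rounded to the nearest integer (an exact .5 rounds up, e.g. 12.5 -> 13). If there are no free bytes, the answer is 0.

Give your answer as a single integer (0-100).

Op 1: a = malloc(6) -> a = 0; heap: [0-5 ALLOC][6-50 FREE]
Op 2: free(a) -> (freed a); heap: [0-50 FREE]
Op 3: b = malloc(13) -> b = 0; heap: [0-12 ALLOC][13-50 FREE]
Op 4: c = malloc(7) -> c = 13; heap: [0-12 ALLOC][13-19 ALLOC][20-50 FREE]
Op 5: d = malloc(5) -> d = 20; heap: [0-12 ALLOC][13-19 ALLOC][20-24 ALLOC][25-50 FREE]
Op 6: d = realloc(d, 16) -> d = 20; heap: [0-12 ALLOC][13-19 ALLOC][20-35 ALLOC][36-50 FREE]
Op 7: b = realloc(b, 13) -> b = 0; heap: [0-12 ALLOC][13-19 ALLOC][20-35 ALLOC][36-50 FREE]
Op 8: free(b) -> (freed b); heap: [0-12 FREE][13-19 ALLOC][20-35 ALLOC][36-50 FREE]
Free blocks: [13 15] total_free=28 largest=15 -> 100*(28-15)/28 = 1300/28 ≈ 46.429 -> rounds to 46

Answer: 46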